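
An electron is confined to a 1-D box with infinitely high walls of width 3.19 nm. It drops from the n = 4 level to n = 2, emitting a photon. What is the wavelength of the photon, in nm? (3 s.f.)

λ = 2.80×10^3 nm

E_1 = h²/(8m_eL²) = 5.921×10^-21 J, so ΔE = (4² − 2²)E_1 = 7.105×10^-20 J.
λ = hc/ΔE = (6.626×10^-34·2.998×10^8)/7.105×10^-20 = 2.80×10^-6 m = 2.80×10^3 nm.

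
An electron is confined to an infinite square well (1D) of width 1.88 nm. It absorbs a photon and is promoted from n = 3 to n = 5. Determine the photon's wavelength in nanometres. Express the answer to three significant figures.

λ = 728 nm

E_1 = h²/(8m_eL²) = 1.705×10^-20 J, so ΔE = (5² − 3²)E_1 = 2.728×10^-19 J.
λ = hc/ΔE = (6.626×10^-34·2.998×10^8)/2.728×10^-19 = 7.28×10^-7 m = 728 nm.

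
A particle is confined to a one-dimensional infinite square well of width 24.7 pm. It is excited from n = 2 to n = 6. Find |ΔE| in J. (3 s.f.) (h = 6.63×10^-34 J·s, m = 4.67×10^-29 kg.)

E_1 = h²/(8mL²) = 1.929×10^-18 J.
|ΔE| = |2² − 6²|·E_1 = 32·1.929×10^-18 J = 6.17×10^-17 J.

|ΔE| = 6.17×10^-17 J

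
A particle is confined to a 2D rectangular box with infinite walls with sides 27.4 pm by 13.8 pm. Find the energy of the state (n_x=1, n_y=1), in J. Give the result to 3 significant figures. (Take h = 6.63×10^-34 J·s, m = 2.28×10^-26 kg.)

E = 1.59×10^-20 J

For a 2D rectangular well E = (h²/8m)·Σ n_i²/L_i² = (6.63×10^-34)²/(8·2.28×10^-26) · [1²/(27.4 pm)² + 1²/(13.8 pm)²].
Evaluating gives E = 1.59×10^-20 J.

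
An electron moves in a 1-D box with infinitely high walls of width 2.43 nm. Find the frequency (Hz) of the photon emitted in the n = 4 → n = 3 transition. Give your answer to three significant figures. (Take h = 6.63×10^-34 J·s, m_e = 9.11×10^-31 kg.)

f = 1.08×10^14 Hz

E_1 = h²/(8m_eL²) = 1.021×10^-20 J and ΔE = (4² − 3²)E_1 = 7.147×10^-20 J.
f = ΔE/h = 7.147×10^-20/6.63×10^-34 = 1.08×10^14 Hz.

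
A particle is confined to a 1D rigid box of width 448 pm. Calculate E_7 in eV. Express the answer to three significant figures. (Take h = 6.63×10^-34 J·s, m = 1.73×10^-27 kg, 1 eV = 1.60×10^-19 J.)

For an infinite well E_n = n²h²/(8mL²), so E_1 = h²/(8mL²) = (6.63×10^-34)²/(8·1.73×10^-27·(4.48×10^-10 m)²) = 1.582×10^-22 J.
Then E_7 = 7²·E_1 = 49·1.582×10^-22 J = 7.752×10^-21 J.
Converting, E_7 = 7.752×10^-21 J / (1.60×10^-19 J/eV) = 0.0485 eV.

E_7 = 0.0485 eV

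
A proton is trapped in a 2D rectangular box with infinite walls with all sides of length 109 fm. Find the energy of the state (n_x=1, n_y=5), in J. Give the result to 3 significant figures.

E = 7.18×10^-14 J

For a 2D rectangular well E = (h²/8m_p)·Σ n_i²/L_i² = (6.626×10^-34)²/(8·1.673×10^-27) · [1²/(109 fm)² + 5²/(109 fm)²].
Evaluating gives E = 7.18×10^-14 J.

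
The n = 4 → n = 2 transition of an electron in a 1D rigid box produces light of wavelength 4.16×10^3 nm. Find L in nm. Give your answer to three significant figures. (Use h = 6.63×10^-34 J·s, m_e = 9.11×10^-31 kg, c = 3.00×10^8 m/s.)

The photon carries ΔE = hc/λ = 6.63×10^-34·3.00×10^8/4.16×10^-6 m = 4.781×10^-20 J.
Since ΔE = (4² − 2²)E_1, E_1 = 3.984×10^-21 J, and L = h/√(8m_eE_1) = 3.89×10^-9 m = 3.89 nm.

L = 3.89 nm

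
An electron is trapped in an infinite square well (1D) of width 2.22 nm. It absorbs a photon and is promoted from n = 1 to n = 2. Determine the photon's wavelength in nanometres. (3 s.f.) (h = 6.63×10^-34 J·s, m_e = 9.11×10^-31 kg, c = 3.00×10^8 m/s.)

λ = 5.42×10^3 nm

E_1 = h²/(8m_eL²) = 1.224×10^-20 J, so ΔE = (2² − 1²)E_1 = 3.672×10^-20 J.
λ = hc/ΔE = (6.63×10^-34·3.00×10^8)/3.672×10^-20 = 5.42×10^-6 m = 5.42×10^3 nm.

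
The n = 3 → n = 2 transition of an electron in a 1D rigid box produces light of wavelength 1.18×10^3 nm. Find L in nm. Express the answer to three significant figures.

The photon carries ΔE = hc/λ = 6.626×10^-34·2.998×10^8/1.18×10^-6 m = 1.683×10^-19 J.
Since ΔE = (3² − 2²)E_1, E_1 = 3.366×10^-20 J, and L = h/√(8m_eE_1) = 1.34×10^-9 m = 1.34 nm.

L = 1.34 nm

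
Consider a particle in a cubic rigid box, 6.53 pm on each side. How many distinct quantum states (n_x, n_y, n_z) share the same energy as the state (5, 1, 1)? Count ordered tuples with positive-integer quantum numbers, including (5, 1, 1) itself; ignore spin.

The level has n_x² + n_y² + n_z² = 27. The ordered positive-integer solutions are (1, 1, 5), (1, 5, 1), (3, 3, 3), (5, 1, 1).
That gives 4 states.

degeneracy = 4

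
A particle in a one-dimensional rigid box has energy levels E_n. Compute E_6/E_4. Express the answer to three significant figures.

2.25

E_n ∝ n², so E_6/E_4 = 6²/4² = 36/16 = 2.25.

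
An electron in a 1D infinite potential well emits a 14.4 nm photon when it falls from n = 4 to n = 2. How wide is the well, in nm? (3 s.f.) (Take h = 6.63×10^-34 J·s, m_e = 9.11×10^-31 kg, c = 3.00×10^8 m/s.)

The photon carries ΔE = hc/λ = 6.63×10^-34·3.00×10^8/1.44×10^-8 m = 1.381×10^-17 J.
Since ΔE = (4² − 2²)E_1, E_1 = 1.151×10^-18 J, and L = h/√(8m_eE_1) = 2.29×10^-10 m = 0.229 nm.

L = 0.229 nm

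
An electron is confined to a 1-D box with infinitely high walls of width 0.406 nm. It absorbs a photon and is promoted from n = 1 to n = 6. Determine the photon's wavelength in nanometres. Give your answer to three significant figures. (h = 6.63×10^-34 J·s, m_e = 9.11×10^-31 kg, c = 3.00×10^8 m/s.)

E_1 = h²/(8m_eL²) = 3.659×10^-19 J, so ΔE = (6² − 1²)E_1 = 1.281×10^-17 J.
λ = hc/ΔE = (6.63×10^-34·3.00×10^8)/1.281×10^-17 = 1.55×10^-8 m = 15.5 nm.

λ = 15.5 nm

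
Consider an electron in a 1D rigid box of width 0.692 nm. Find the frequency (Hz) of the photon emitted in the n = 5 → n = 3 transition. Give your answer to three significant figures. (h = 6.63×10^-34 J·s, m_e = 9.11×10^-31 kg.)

E_1 = h²/(8m_eL²) = 1.260×10^-19 J and ΔE = (5² − 3²)E_1 = 2.016×10^-18 J.
f = ΔE/h = 2.016×10^-18/6.63×10^-34 = 3.04×10^15 Hz.

f = 3.04×10^15 Hz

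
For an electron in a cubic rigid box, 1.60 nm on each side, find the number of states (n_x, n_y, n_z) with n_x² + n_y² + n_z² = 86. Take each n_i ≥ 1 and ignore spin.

The level has n_x² + n_y² + n_z² = 86. The ordered positive-integer solutions are (1, 2, 9), (1, 6, 7), (1, 7, 6), (1, 9, 2), (2, 1, 9), (2, 9, 1), (5, 5, 6), (5, 6, 5), (6, 1, 7), (6, 5, 5), (6, 7, 1), (7, 1, 6), (7, 6, 1), (9, 1, 2), (9, 2, 1).
That gives 15 states.

degeneracy = 15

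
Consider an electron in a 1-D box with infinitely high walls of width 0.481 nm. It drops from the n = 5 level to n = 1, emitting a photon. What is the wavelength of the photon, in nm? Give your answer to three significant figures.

λ = 31.8 nm

E_1 = h²/(8m_eL²) = 2.604×10^-19 J, so ΔE = (5² − 1²)E_1 = 6.250×10^-18 J.
λ = hc/ΔE = (6.626×10^-34·2.998×10^8)/6.250×10^-18 = 3.18×10^-8 m = 31.8 nm.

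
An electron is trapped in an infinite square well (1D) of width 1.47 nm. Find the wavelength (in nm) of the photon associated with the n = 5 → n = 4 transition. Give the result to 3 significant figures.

λ = 792 nm

E_1 = h²/(8m_eL²) = 2.788×10^-20 J, so ΔE = (5² − 4²)E_1 = 2.509×10^-19 J.
λ = hc/ΔE = (6.626×10^-34·2.998×10^8)/2.509×10^-19 = 7.92×10^-7 m = 792 nm.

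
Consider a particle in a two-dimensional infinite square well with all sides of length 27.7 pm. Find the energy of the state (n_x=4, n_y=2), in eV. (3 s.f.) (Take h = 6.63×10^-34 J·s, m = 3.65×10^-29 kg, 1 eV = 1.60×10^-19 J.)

For a 2D rectangular well E = (h²/8m)·Σ n_i²/L_i² = (6.63×10^-34)²/(8·3.65×10^-29) · [4²/(27.7 pm)² + 2²/(27.7 pm)²].
Evaluating gives E = 3.924×10^-17 J = 245 eV.

E = 245 eV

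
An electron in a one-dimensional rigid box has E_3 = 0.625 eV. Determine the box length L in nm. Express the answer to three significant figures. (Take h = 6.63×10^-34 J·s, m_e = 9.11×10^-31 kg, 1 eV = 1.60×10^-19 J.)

L = 2.33 nm

From E_n = n²h²/(8m_eL²), L = n·h/√(8m_eE_n).
E_3 = 0.625 eV = 1.000×10^-19 J, so L = 3·6.63×10^-34/√(8·9.11×10^-31·1.000×10^-19) = 2.33×10^-9 m = 2.33 nm.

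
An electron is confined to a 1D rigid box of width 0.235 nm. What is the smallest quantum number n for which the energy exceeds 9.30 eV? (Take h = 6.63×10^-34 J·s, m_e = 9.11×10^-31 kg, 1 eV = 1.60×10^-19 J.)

E_1 = h²/(8m_eL²) = 1.092×10^-18 J = 6.825 eV.
Need n² > 9.30/6.825 = 1.363, i.e. n > 1.167.
The smallest integer satisfying this is n = 2.

n = 2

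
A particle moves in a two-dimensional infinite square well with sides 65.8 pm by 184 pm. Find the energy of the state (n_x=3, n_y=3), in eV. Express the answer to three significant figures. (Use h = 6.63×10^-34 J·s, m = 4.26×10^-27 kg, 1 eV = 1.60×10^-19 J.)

For a 2D rectangular well E = (h²/8m)·Σ n_i²/L_i² = (6.63×10^-34)²/(8·4.26×10^-27) · [3²/(65.8 pm)² + 3²/(184 pm)²].
Evaluating gives E = 3.024×10^-20 J = 0.189 eV.

E = 0.189 eV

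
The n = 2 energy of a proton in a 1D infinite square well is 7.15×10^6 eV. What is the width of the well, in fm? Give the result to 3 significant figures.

From E_n = n²h²/(8m_pL²), L = n·h/√(8m_pE_n).
E_2 = 7.15×10^6 eV = 1.145×10^-12 J, so L = 2·6.626×10^-34/√(8·1.673×10^-27·1.145×10^-12) = 1.07×10^-14 m = 10.7 fm.

L = 10.7 fm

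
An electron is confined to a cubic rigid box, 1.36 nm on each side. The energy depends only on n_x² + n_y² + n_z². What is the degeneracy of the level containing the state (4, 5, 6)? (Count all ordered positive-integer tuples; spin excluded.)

The level has n_x² + n_y² + n_z² = 77. The ordered positive-integer solutions are (2, 3, 8), (2, 8, 3), (3, 2, 8), (3, 8, 2), (4, 5, 6), (4, 6, 5), (5, 4, 6), (5, 6, 4), (6, 4, 5), (6, 5, 4), (8, 2, 3), (8, 3, 2).
That gives 12 states.

degeneracy = 12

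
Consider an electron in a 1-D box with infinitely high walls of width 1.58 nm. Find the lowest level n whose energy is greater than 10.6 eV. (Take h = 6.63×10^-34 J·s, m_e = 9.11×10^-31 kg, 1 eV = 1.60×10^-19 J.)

n = 9

E_1 = h²/(8m_eL²) = 2.416×10^-20 J = 0.1510 eV.
Need n² > 10.6/0.1510 = 70.20, i.e. n > 8.379.
The smallest integer satisfying this is n = 9.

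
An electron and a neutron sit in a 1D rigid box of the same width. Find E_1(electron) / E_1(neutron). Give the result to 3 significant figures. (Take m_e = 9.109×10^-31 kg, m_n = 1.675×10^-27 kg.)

1.84×10^3

E_n ∝ 1/m at fixed n and L, so the ratio is m_n/m_e = 1.675×10^-27/9.109×10^-31 = 1.84×10^3.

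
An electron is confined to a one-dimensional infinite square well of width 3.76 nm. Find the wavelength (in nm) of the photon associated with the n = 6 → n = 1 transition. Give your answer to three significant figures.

E_1 = h²/(8m_eL²) = 4.262×10^-21 J, so ΔE = (6² − 1²)E_1 = 1.492×10^-19 J.
λ = hc/ΔE = (6.626×10^-34·2.998×10^8)/1.492×10^-19 = 1.33×10^-6 m = 1.33×10^3 nm.

λ = 1.33×10^3 nm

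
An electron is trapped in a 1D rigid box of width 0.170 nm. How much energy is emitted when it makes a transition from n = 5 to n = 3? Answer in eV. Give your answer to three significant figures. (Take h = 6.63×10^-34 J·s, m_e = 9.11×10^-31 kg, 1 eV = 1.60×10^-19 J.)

|ΔE| = 209 eV

E_1 = h²/(8m_eL²) = 2.087×10^-18 J.
|ΔE| = |5² − 3²|·E_1 = 16·2.087×10^-18 J = 3.339×10^-17 J = 209 eV.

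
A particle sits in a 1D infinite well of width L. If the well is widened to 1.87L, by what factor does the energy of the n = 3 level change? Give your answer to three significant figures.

E_n ∝ 1/L², so the energy scales by 1/1.87² = 0.286.

0.286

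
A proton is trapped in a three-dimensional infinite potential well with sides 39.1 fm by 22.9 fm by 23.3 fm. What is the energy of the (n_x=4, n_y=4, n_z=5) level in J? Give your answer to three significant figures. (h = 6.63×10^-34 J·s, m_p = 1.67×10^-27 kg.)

E = 2.86×10^-12 J

For a 3D rectangular well E = (h²/8m_p)·Σ n_i²/L_i² = (6.63×10^-34)²/(8·1.67×10^-27) · [4²/(39.1 fm)² + 4²/(22.9 fm)² + 5²/(23.3 fm)²].
Evaluating gives E = 2.86×10^-12 J.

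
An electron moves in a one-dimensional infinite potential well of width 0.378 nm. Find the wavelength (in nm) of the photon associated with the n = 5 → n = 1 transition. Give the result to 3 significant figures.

λ = 19.6 nm

E_1 = h²/(8m_eL²) = 4.217×10^-19 J, so ΔE = (5² − 1²)E_1 = 1.012×10^-17 J.
λ = hc/ΔE = (6.626×10^-34·2.998×10^8)/1.012×10^-17 = 1.96×10^-8 m = 19.6 nm.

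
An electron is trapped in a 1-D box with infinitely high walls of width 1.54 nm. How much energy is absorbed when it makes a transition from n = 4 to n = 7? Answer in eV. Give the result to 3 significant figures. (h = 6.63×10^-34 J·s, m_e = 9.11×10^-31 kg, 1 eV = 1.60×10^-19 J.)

|ΔE| = 5.25 eV

E_1 = h²/(8m_eL²) = 2.543×10^-20 J.
|ΔE| = |4² − 7²|·E_1 = 33·2.543×10^-20 J = 8.392×10^-19 J = 5.25 eV.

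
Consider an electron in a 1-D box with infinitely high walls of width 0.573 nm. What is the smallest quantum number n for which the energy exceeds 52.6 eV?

E_1 = h²/(8m_eL²) = 1.835×10^-19 J = 1.145 eV.
Need n² > 52.6/1.145 = 45.94, i.e. n > 6.778.
The smallest integer satisfying this is n = 7.

n = 7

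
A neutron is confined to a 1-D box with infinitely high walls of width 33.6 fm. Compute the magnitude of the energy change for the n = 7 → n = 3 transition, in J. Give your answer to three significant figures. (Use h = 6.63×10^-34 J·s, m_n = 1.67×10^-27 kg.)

E_1 = h²/(8m_nL²) = 2.914×10^-14 J.
|ΔE| = |7² − 3²|·E_1 = 40·2.914×10^-14 J = 1.17×10^-12 J.

|ΔE| = 1.17×10^-12 J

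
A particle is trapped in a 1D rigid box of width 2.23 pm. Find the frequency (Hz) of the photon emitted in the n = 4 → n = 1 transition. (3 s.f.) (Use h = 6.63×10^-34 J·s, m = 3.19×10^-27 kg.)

f = 7.84×10^16 Hz

E_1 = h²/(8mL²) = 3.464×10^-18 J and ΔE = (4² − 1²)E_1 = 5.196×10^-17 J.
f = ΔE/h = 5.196×10^-17/6.63×10^-34 = 7.84×10^16 Hz.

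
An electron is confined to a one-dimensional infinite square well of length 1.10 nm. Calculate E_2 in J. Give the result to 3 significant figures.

E_2 = 1.99×10^-19 J

For an infinite well E_n = n²h²/(8m_eL²), so E_1 = h²/(8m_eL²) = (6.626×10^-34)²/(8·9.109×10^-31·(1.10×10^-9 m)²) = 4.979×10^-20 J.
Then E_2 = 2²·E_1 = 4·4.979×10^-20 J = 1.99×10^-19 J.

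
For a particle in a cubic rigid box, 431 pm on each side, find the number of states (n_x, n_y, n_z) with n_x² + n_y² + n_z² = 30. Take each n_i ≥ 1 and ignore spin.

The level has n_x² + n_y² + n_z² = 30. The ordered positive-integer solutions are (1, 2, 5), (1, 5, 2), (2, 1, 5), (2, 5, 1), (5, 1, 2), (5, 2, 1).
That gives 6 states.

degeneracy = 6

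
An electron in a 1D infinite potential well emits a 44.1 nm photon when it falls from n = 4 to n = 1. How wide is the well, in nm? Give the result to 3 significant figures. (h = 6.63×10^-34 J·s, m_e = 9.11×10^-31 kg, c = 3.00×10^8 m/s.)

L = 0.448 nm

The photon carries ΔE = hc/λ = 6.63×10^-34·3.00×10^8/4.41×10^-8 m = 4.510×10^-18 J.
Since ΔE = (4² − 1²)E_1, E_1 = 3.007×10^-19 J, and L = h/√(8m_eE_1) = 4.48×10^-10 m = 0.448 nm.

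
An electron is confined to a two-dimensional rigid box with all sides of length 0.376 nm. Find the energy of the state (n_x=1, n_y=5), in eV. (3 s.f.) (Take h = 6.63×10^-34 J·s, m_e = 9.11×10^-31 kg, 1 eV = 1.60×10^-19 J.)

For a 2D rectangular well E = (h²/8m_e)·Σ n_i²/L_i² = (6.63×10^-34)²/(8·9.11×10^-31) · [1²/(0.376 nm)² + 5²/(0.376 nm)²].
Evaluating gives E = 1.109×10^-17 J = 69.3 eV.

E = 69.3 eV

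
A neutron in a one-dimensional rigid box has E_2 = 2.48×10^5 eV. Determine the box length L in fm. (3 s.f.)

L = 57.4 fm

From E_n = n²h²/(8m_nL²), L = n·h/√(8m_nE_n).
E_2 = 2.48×10^5 eV = 3.973×10^-14 J, so L = 2·6.626×10^-34/√(8·1.675×10^-27·3.973×10^-14) = 5.74×10^-14 m = 57.4 fm.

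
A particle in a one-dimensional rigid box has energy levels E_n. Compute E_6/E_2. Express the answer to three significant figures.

E_n ∝ n², so E_6/E_2 = 6²/2² = 36/4 = 9.00.

9.00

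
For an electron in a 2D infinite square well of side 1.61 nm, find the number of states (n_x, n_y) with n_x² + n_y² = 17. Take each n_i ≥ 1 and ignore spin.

The level has n_x² + n_y² = 17. The ordered positive-integer solutions are (1, 4), (4, 1).
That gives 2 states.

degeneracy = 2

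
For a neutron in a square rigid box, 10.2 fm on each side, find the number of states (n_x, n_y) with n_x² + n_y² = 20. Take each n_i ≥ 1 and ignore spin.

degeneracy = 2

The level has n_x² + n_y² = 20. The ordered positive-integer solutions are (2, 4), (4, 2).
That gives 2 states.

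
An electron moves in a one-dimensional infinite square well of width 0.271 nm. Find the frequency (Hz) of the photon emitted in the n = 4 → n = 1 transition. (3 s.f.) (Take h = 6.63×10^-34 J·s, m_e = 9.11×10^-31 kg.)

f = 1.86×10^16 Hz

E_1 = h²/(8m_eL²) = 8.213×10^-19 J and ΔE = (4² − 1²)E_1 = 1.232×10^-17 J.
f = ΔE/h = 1.232×10^-17/6.63×10^-34 = 1.86×10^16 Hz.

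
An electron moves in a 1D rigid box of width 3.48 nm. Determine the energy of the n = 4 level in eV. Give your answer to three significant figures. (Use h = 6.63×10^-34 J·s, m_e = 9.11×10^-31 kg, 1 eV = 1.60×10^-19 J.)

For an infinite well E_n = n²h²/(8m_eL²), so E_1 = h²/(8m_eL²) = (6.63×10^-34)²/(8·9.11×10^-31·(3.48×10^-9 m)²) = 4.980×10^-21 J.
Then E_4 = 4²·E_1 = 16·4.980×10^-21 J = 7.968×10^-20 J.
Converting, E_4 = 7.968×10^-20 J / (1.60×10^-19 J/eV) = 0.498 eV.

E_4 = 0.498 eV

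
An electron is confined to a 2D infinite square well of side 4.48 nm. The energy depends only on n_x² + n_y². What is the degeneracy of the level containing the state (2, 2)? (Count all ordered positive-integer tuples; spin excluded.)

degeneracy = 1

The level has n_x² + n_y² = 8. The ordered positive-integer solutions are (2, 2).
That gives 1 state.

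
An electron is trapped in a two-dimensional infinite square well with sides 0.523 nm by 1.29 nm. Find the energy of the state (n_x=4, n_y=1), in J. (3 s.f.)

For a 2D rectangular well E = (h²/8m_e)·Σ n_i²/L_i² = (6.626×10^-34)²/(8·9.109×10^-31) · [4²/(0.523 nm)² + 1²/(1.29 nm)²].
Evaluating gives E = 3.56×10^-18 J.

E = 3.56×10^-18 J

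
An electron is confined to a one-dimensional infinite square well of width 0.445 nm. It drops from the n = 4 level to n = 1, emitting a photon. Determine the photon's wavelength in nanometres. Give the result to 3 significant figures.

λ = 43.5 nm

E_1 = h²/(8m_eL²) = 3.042×10^-19 J, so ΔE = (4² − 1²)E_1 = 4.563×10^-18 J.
λ = hc/ΔE = (6.626×10^-34·2.998×10^8)/4.563×10^-18 = 4.35×10^-8 m = 43.5 nm.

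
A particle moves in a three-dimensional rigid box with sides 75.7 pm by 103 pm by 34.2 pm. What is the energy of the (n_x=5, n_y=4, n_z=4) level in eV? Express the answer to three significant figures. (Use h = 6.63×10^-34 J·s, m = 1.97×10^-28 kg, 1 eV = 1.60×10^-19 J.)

E = 34.1 eV

For a 3D rectangular well E = (h²/8m)·Σ n_i²/L_i² = (6.63×10^-34)²/(8·1.97×10^-28) · [5²/(75.7 pm)² + 4²/(103 pm)² + 4²/(34.2 pm)²].
Evaluating gives E = 5.453×10^-18 J = 34.1 eV.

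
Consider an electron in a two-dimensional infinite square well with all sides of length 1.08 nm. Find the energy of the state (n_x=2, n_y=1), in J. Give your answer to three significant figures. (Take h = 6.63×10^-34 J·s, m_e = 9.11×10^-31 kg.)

E = 2.59×10^-19 J

For a 2D rectangular well E = (h²/8m_e)·Σ n_i²/L_i² = (6.63×10^-34)²/(8·9.11×10^-31) · [2²/(1.08 nm)² + 1²/(1.08 nm)²].
Evaluating gives E = 2.59×10^-19 J.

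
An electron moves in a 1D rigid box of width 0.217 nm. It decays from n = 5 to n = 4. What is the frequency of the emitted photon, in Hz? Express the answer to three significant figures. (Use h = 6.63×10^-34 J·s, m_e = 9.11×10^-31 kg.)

E_1 = h²/(8m_eL²) = 1.281×10^-18 J and ΔE = (5² − 4²)E_1 = 1.153×10^-17 J.
f = ΔE/h = 1.153×10^-17/6.63×10^-34 = 1.74×10^16 Hz.

f = 1.74×10^16 Hz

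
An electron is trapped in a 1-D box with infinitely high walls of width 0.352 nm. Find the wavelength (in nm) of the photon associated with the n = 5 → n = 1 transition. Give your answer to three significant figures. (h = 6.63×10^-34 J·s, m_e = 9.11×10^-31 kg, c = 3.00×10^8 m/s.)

λ = 17.0 nm

E_1 = h²/(8m_eL²) = 4.868×10^-19 J, so ΔE = (5² − 1²)E_1 = 1.168×10^-17 J.
λ = hc/ΔE = (6.63×10^-34·3.00×10^8)/1.168×10^-17 = 1.70×10^-8 m = 17.0 nm.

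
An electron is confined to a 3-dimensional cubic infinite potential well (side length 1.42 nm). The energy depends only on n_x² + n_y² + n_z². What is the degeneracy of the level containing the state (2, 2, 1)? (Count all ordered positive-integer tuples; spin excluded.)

The level has n_x² + n_y² + n_z² = 9. The ordered positive-integer solutions are (1, 2, 2), (2, 1, 2), (2, 2, 1).
That gives 3 states.

degeneracy = 3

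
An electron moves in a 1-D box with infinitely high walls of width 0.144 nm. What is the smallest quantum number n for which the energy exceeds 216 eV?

E_1 = h²/(8m_eL²) = 2.905×10^-18 J = 18.13 eV.
Need n² > 216/18.13 = 11.91, i.e. n > 3.451.
The smallest integer satisfying this is n = 4.

n = 4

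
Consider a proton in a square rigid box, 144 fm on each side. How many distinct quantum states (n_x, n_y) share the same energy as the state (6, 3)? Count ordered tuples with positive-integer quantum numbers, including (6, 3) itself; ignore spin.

degeneracy = 2

The level has n_x² + n_y² = 45. The ordered positive-integer solutions are (3, 6), (6, 3).
That gives 2 states.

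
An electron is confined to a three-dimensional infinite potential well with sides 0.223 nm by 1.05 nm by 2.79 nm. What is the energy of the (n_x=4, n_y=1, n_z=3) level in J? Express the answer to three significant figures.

E = 1.95×10^-17 J

For a 3D rectangular well E = (h²/8m_e)·Σ n_i²/L_i² = (6.626×10^-34)²/(8·9.109×10^-31) · [4²/(0.223 nm)² + 1²/(1.05 nm)² + 3²/(2.79 nm)²].
Evaluating gives E = 1.95×10^-17 J.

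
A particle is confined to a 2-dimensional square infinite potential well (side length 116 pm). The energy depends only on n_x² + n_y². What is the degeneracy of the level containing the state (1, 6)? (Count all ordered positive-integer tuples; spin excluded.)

The level has n_x² + n_y² = 37. The ordered positive-integer solutions are (1, 6), (6, 1).
That gives 2 states.

degeneracy = 2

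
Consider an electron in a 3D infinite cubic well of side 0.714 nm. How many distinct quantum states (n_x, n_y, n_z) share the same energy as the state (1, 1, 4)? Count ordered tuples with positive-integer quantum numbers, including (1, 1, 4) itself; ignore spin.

degeneracy = 3

The level has n_x² + n_y² + n_z² = 18. The ordered positive-integer solutions are (1, 1, 4), (1, 4, 1), (4, 1, 1).
That gives 3 states.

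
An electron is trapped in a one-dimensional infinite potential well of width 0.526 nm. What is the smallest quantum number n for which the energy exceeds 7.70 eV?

E_1 = h²/(8m_eL²) = 2.178×10^-19 J = 1.360 eV.
Need n² > 7.70/1.360 = 5.662, i.e. n > 2.379.
The smallest integer satisfying this is n = 3.

n = 3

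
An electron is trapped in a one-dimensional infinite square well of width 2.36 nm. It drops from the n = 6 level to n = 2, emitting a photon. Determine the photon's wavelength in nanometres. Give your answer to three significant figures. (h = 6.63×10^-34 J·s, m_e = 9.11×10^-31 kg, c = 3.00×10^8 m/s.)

λ = 574 nm

E_1 = h²/(8m_eL²) = 1.083×10^-20 J, so ΔE = (6² − 2²)E_1 = 3.466×10^-19 J.
λ = hc/ΔE = (6.63×10^-34·3.00×10^8)/3.466×10^-19 = 5.74×10^-7 m = 574 nm.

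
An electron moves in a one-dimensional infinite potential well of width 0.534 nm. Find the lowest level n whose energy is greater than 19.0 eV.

n = 4

E_1 = h²/(8m_eL²) = 2.113×10^-19 J = 1.319 eV.
Need n² > 19.0/1.319 = 14.40, i.e. n > 3.795.
The smallest integer satisfying this is n = 4.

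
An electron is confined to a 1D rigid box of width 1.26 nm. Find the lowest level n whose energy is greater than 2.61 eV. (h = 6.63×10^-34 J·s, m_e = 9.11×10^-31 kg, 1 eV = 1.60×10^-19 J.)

E_1 = h²/(8m_eL²) = 3.799×10^-20 J = 0.2374 eV.
Need n² > 2.61/0.2374 = 10.99, i.e. n > 3.315.
The smallest integer satisfying this is n = 4.

n = 4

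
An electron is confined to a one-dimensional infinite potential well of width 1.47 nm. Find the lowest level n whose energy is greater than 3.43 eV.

E_1 = h²/(8m_eL²) = 2.788×10^-20 J = 0.1740 eV.
Need n² > 3.43/0.1740 = 19.71, i.e. n > 4.440.
The smallest integer satisfying this is n = 5.

n = 5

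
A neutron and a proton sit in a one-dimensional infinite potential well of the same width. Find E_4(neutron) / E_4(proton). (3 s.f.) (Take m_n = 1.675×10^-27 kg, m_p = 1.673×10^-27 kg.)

0.999

E_n ∝ 1/m at fixed n and L, so the ratio is m_p/m_n = 1.673×10^-27/1.675×10^-27 = 0.999.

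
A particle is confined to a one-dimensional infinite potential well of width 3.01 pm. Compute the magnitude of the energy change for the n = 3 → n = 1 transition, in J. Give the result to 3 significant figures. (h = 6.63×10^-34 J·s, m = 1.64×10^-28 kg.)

E_1 = h²/(8mL²) = 3.698×10^-17 J.
|ΔE| = |3² − 1²|·E_1 = 8·3.698×10^-17 J = 2.96×10^-16 J.

|ΔE| = 2.96×10^-16 J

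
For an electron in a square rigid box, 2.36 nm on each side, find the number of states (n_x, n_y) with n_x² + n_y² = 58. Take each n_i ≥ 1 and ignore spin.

The level has n_x² + n_y² = 58. The ordered positive-integer solutions are (3, 7), (7, 3).
That gives 2 states.

degeneracy = 2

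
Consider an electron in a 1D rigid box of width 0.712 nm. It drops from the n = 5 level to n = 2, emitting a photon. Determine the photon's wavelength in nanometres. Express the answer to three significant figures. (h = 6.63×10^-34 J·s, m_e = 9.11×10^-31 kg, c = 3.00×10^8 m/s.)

E_1 = h²/(8m_eL²) = 1.190×10^-19 J, so ΔE = (5² − 2²)E_1 = 2.499×10^-18 J.
λ = hc/ΔE = (6.63×10^-34·3.00×10^8)/2.499×10^-18 = 7.96×10^-8 m = 79.6 nm.

λ = 79.6 nm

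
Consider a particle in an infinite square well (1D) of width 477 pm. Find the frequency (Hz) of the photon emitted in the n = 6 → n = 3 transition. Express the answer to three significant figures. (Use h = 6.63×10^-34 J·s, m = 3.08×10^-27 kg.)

f = 3.19×10^12 Hz

E_1 = h²/(8mL²) = 7.841×10^-23 J and ΔE = (6² − 3²)E_1 = 2.117×10^-21 J.
f = ΔE/h = 2.117×10^-21/6.63×10^-34 = 3.19×10^12 Hz.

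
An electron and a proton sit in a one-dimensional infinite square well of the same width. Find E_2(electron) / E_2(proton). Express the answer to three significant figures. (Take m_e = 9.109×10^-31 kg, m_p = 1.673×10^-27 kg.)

E_n ∝ 1/m at fixed n and L, so the ratio is m_p/m_e = 1.673×10^-27/9.109×10^-31 = 1.84×10^3.

1.84×10^3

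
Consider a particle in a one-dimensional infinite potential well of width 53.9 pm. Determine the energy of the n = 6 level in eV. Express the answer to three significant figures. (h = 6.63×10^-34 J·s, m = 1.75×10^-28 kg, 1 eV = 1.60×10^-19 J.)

For an infinite well E_n = n²h²/(8mL²), so E_1 = h²/(8mL²) = (6.63×10^-34)²/(8·1.75×10^-28·(5.39×10^-11 m)²) = 1.081×10^-19 J.
Then E_6 = 6²·E_1 = 36·1.081×10^-19 J = 3.892×10^-18 J.
Converting, E_6 = 3.892×10^-18 J / (1.60×10^-19 J/eV) = 24.3 eV.

E_6 = 24.3 eV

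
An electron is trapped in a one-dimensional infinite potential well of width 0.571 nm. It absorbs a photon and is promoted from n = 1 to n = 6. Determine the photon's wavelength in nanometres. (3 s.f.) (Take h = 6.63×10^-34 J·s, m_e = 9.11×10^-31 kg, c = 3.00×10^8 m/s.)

λ = 30.7 nm

E_1 = h²/(8m_eL²) = 1.850×10^-19 J, so ΔE = (6² − 1²)E_1 = 6.475×10^-18 J.
λ = hc/ΔE = (6.63×10^-34·3.00×10^8)/6.475×10^-18 = 3.07×10^-8 m = 30.7 nm.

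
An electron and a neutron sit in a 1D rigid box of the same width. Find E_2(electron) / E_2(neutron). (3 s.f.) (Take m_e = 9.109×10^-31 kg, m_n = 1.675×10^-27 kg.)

1.84×10^3

E_n ∝ 1/m at fixed n and L, so the ratio is m_n/m_e = 1.675×10^-27/9.109×10^-31 = 1.84×10^3.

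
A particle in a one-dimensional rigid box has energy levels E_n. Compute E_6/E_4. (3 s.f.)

E_n ∝ n², so E_6/E_4 = 6²/4² = 36/16 = 2.25.

2.25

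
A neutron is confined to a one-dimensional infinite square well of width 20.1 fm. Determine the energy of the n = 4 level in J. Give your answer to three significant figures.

For an infinite well E_n = n²h²/(8m_nL²), so E_1 = h²/(8m_nL²) = (6.626×10^-34)²/(8·1.675×10^-27·(2.01×10^-14 m)²) = 8.110×10^-14 J.
Then E_4 = 4²·E_1 = 16·8.110×10^-14 J = 1.30×10^-12 J.

E_4 = 1.30×10^-12 J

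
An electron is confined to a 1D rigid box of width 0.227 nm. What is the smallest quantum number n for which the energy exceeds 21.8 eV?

n = 2

E_1 = h²/(8m_eL²) = 1.169×10^-18 J = 7.297 eV.
Need n² > 21.8/7.297 = 2.988, i.e. n > 1.729.
The smallest integer satisfying this is n = 2.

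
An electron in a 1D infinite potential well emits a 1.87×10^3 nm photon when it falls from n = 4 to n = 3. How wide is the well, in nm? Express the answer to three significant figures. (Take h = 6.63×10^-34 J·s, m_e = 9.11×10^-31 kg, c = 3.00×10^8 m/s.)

L = 1.99 nm

The photon carries ΔE = hc/λ = 6.63×10^-34·3.00×10^8/1.87×10^-6 m = 1.064×10^-19 J.
Since ΔE = (4² − 3²)E_1, E_1 = 1.520×10^-20 J, and L = h/√(8m_eE_1) = 1.99×10^-9 m = 1.99 nm.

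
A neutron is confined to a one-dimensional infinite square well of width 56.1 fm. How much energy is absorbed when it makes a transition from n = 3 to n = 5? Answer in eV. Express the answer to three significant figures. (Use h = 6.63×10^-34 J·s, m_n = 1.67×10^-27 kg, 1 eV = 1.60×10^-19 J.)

|ΔE| = 1.05×10^6 eV

E_1 = h²/(8m_nL²) = 1.045×10^-14 J.
|ΔE| = |3² − 5²|·E_1 = 16·1.045×10^-14 J = 1.672×10^-13 J = 1.05×10^6 eV.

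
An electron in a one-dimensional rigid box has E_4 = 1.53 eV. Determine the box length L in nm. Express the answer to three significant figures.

From E_n = n²h²/(8m_eL²), L = n·h/√(8m_eE_n).
E_4 = 1.53 eV = 2.451×10^-19 J, so L = 4·6.626×10^-34/√(8·9.109×10^-31·2.451×10^-19) = 1.98×10^-9 m = 1.98 nm.

L = 1.98 nm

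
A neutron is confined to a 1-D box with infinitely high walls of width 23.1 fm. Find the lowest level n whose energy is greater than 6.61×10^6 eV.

E_1 = h²/(8m_nL²) = 6.140×10^-14 J = 3.833×10^5 eV.
Need n² > 6.61×10^6/3.833×10^5 = 17.24, i.e. n > 4.152.
The smallest integer satisfying this is n = 5.

n = 5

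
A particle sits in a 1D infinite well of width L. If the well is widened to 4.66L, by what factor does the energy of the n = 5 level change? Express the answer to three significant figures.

0.0460

E_n ∝ 1/L², so the energy scales by 1/4.66² = 0.0460.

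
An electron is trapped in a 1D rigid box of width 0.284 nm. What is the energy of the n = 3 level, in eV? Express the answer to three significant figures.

For an infinite well E_n = n²h²/(8m_eL²), so E_1 = h²/(8m_eL²) = (6.626×10^-34)²/(8·9.109×10^-31·(2.84×10^-10 m)²) = 7.470×10^-19 J.
Then E_3 = 3²·E_1 = 9·7.470×10^-19 J = 6.723×10^-18 J.
Converting, E_3 = 6.723×10^-18 J / (1.602×10^-19 J/eV) = 42.0 eV.

E_3 = 42.0 eV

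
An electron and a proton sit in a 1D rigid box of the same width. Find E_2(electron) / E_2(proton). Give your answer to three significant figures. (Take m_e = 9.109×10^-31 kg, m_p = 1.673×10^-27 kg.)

1.84×10^3

E_n ∝ 1/m at fixed n and L, so the ratio is m_p/m_e = 1.673×10^-27/9.109×10^-31 = 1.84×10^3.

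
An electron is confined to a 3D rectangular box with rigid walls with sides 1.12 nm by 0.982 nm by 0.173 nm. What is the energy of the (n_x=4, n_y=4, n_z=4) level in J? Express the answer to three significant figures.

For a 3D rectangular well E = (h²/8m_e)·Σ n_i²/L_i² = (6.626×10^-34)²/(8·9.109×10^-31) · [4²/(1.12 nm)² + 4²/(0.982 nm)² + 4²/(0.173 nm)²].
Evaluating gives E = 3.40×10^-17 J.

E = 3.40×10^-17 J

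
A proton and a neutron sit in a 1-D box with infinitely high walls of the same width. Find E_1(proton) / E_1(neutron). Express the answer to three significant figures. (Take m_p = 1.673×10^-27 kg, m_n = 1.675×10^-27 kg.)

1.00

E_n ∝ 1/m at fixed n and L, so the ratio is m_n/m_p = 1.675×10^-27/1.673×10^-27 = 1.00.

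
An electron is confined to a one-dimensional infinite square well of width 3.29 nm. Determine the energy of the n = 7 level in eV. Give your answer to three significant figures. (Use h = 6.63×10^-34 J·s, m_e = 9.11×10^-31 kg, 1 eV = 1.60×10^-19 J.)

For an infinite well E_n = n²h²/(8m_eL²), so E_1 = h²/(8m_eL²) = (6.63×10^-34)²/(8·9.11×10^-31·(3.29×10^-9 m)²) = 5.572×10^-21 J.
Then E_7 = 7²·E_1 = 49·5.572×10^-21 J = 2.730×10^-19 J.
Converting, E_7 = 2.730×10^-19 J / (1.60×10^-19 J/eV) = 1.71 eV.

E_7 = 1.71 eV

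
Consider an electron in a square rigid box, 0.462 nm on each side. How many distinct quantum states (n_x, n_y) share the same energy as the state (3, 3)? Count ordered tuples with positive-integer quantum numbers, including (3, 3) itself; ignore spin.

The level has n_x² + n_y² = 18. The ordered positive-integer solutions are (3, 3).
That gives 1 state.

degeneracy = 1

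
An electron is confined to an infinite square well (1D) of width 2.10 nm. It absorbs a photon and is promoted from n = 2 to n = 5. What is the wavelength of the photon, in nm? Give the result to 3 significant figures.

E_1 = h²/(8m_eL²) = 1.366×10^-20 J, so ΔE = (5² − 2²)E_1 = 2.869×10^-19 J.
λ = hc/ΔE = (6.626×10^-34·2.998×10^8)/2.869×10^-19 = 6.92×10^-7 m = 692 nm.

λ = 692 nm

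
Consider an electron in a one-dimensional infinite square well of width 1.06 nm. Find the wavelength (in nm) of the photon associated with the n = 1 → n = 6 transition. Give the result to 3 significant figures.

E_1 = h²/(8m_eL²) = 5.362×10^-20 J, so ΔE = (6² − 1²)E_1 = 1.877×10^-18 J.
λ = hc/ΔE = (6.626×10^-34·2.998×10^8)/1.877×10^-18 = 1.06×10^-7 m = 106 nm.

λ = 106 nm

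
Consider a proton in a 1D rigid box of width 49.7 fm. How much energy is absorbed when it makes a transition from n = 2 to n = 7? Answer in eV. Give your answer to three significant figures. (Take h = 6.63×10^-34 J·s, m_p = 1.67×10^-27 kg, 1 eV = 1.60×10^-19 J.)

E_1 = h²/(8m_pL²) = 1.332×10^-14 J.
|ΔE| = |2² − 7²|·E_1 = 45·1.332×10^-14 J = 5.994×10^-13 J = 3.75×10^6 eV.

|ΔE| = 3.75×10^6 eV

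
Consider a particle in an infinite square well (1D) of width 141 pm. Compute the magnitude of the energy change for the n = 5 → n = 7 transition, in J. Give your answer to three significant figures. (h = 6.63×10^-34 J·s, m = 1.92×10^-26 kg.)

|ΔE| = 3.45×10^-21 J

E_1 = h²/(8mL²) = 1.439×10^-22 J.
|ΔE| = |5² − 7²|·E_1 = 24·1.439×10^-22 J = 3.45×10^-21 J.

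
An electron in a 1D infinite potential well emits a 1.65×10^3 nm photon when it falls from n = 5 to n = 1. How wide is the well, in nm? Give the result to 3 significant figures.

L = 3.47 nm

The photon carries ΔE = hc/λ = 6.626×10^-34·2.998×10^8/1.65×10^-6 m = 1.204×10^-19 J.
Since ΔE = (5² − 1²)E_1, E_1 = 5.017×10^-21 J, and L = h/√(8m_eE_1) = 3.47×10^-9 m = 3.47 nm.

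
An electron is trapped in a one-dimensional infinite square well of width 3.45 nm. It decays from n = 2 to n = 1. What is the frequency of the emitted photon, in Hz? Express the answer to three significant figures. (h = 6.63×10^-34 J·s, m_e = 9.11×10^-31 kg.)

E_1 = h²/(8m_eL²) = 5.067×10^-21 J and ΔE = (2² − 1²)E_1 = 1.520×10^-20 J.
f = ΔE/h = 1.520×10^-20/6.63×10^-34 = 2.29×10^13 Hz.

f = 2.29×10^13 Hz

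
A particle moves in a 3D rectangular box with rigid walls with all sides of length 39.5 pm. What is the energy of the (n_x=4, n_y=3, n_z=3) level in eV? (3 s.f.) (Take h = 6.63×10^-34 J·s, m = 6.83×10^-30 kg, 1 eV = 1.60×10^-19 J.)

For a 3D rectangular well E = (h²/8m)·Σ n_i²/L_i² = (6.63×10^-34)²/(8·6.83×10^-30) · [4²/(39.5 pm)² + 3²/(39.5 pm)² + 3²/(39.5 pm)²].
Evaluating gives E = 1.753×10^-16 J = 1.10×10^3 eV.

E = 1.10×10^3 eV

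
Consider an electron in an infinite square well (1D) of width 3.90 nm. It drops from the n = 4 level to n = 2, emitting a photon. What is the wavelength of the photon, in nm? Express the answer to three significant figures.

λ = 4.18×10^3 nm

E_1 = h²/(8m_eL²) = 3.961×10^-21 J, so ΔE = (4² − 2²)E_1 = 4.753×10^-20 J.
λ = hc/ΔE = (6.626×10^-34·2.998×10^8)/4.753×10^-20 = 4.18×10^-6 m = 4.18×10^3 nm.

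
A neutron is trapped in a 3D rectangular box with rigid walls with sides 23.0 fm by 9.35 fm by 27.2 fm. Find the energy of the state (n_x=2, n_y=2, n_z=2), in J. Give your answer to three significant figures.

E = 1.92×10^-12 J

For a 3D rectangular well E = (h²/8m_n)·Σ n_i²/L_i² = (6.626×10^-34)²/(8·1.675×10^-27) · [2²/(23.0 fm)² + 2²/(9.35 fm)² + 2²/(27.2 fm)²].
Evaluating gives E = 1.92×10^-12 J.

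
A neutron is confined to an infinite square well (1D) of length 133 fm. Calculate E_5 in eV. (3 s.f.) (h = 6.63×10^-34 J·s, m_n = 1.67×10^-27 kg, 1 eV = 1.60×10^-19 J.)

E_5 = 2.91×10^5 eV

For an infinite well E_n = n²h²/(8m_nL²), so E_1 = h²/(8m_nL²) = (6.63×10^-34)²/(8·1.67×10^-27·(1.33×10^-13 m)²) = 1.860×10^-15 J.
Then E_5 = 5²·E_1 = 25·1.860×10^-15 J = 4.650×10^-14 J.
Converting, E_5 = 4.650×10^-14 J / (1.60×10^-19 J/eV) = 2.91×10^5 eV.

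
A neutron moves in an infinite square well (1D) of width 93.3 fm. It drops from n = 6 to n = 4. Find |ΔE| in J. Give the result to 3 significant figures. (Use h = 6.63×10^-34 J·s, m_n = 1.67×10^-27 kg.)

|ΔE| = 7.56×10^-14 J

E_1 = h²/(8m_nL²) = 3.780×10^-15 J.
|ΔE| = |6² − 4²|·E_1 = 20·3.780×10^-15 J = 7.56×10^-14 J.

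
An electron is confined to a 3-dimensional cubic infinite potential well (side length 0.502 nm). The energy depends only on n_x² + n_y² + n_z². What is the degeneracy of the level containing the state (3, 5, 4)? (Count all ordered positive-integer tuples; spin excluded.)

degeneracy = 6

The level has n_x² + n_y² + n_z² = 50. The ordered positive-integer solutions are (3, 4, 5), (3, 5, 4), (4, 3, 5), (4, 5, 3), (5, 3, 4), (5, 4, 3).
That gives 6 states.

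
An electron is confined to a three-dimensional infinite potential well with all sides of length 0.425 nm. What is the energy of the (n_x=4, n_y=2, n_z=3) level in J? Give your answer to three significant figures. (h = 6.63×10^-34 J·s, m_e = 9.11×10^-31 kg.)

E = 9.68×10^-18 J

For a 3D rectangular well E = (h²/8m_e)·Σ n_i²/L_i² = (6.63×10^-34)²/(8·9.11×10^-31) · [4²/(0.425 nm)² + 2²/(0.425 nm)² + 3²/(0.425 nm)²].
Evaluating gives E = 9.68×10^-18 J.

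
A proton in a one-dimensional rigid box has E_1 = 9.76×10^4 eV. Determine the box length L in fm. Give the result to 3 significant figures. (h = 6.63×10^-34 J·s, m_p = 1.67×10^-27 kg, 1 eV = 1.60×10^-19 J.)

L = 45.9 fm

From E_n = n²h²/(8m_pL²), L = n·h/√(8m_pE_n).
E_1 = 9.76×10^4 eV = 1.562×10^-14 J, so L = 1·6.63×10^-34/√(8·1.67×10^-27·1.562×10^-14) = 4.59×10^-14 m = 45.9 fm.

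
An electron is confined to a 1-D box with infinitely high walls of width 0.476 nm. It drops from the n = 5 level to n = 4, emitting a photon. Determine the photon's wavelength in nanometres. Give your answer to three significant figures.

E_1 = h²/(8m_eL²) = 2.659×10^-19 J, so ΔE = (5² − 4²)E_1 = 2.393×10^-18 J.
λ = hc/ΔE = (6.626×10^-34·2.998×10^8)/2.393×10^-18 = 8.30×10^-8 m = 83.0 nm.

λ = 83.0 nm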